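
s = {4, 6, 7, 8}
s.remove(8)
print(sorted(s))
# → [4, 6, 7]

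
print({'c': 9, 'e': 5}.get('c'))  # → 9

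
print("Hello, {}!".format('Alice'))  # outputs Hello, Alice!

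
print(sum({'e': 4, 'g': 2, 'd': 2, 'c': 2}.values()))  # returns 10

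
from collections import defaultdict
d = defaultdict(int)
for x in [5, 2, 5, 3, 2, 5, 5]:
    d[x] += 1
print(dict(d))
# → {5: 4, 2: 2, 3: 1}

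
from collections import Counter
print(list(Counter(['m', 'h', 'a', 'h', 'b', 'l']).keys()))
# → ['m', 'h', 'a', 'b', 'l']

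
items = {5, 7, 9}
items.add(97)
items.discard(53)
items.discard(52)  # {5, 7, 9, 97}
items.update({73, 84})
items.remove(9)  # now {5, 7, 73, 84, 97}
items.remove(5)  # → {7, 73, 84, 97}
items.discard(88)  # {7, 73, 84, 97}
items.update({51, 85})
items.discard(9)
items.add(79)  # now {7, 51, 73, 79, 84, 85, 97}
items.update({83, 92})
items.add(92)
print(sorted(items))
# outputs [7, 51, 73, 79, 83, 84, 85, 92, 97]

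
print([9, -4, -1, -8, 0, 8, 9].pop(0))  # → 9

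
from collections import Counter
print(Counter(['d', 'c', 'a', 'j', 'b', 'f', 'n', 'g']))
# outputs Counter({'d': 1, 'c': 1, 'a': 1, 'j': 1, 'b': 1, 'f': 1, 'n': 1, 'g': 1})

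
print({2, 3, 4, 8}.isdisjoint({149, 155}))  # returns True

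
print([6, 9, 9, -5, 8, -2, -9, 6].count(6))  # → 2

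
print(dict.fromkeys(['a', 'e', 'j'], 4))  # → {'a': 4, 'e': 4, 'j': 4}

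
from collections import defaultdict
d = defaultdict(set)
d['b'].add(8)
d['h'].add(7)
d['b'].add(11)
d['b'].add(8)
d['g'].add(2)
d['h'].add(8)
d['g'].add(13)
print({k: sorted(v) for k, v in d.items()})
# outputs {'b': [8, 11], 'h': [7, 8], 'g': [2, 13]}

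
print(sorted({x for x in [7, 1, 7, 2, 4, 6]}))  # [1, 2, 4, 6, 7]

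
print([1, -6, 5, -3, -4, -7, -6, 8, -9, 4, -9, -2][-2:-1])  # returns [-9]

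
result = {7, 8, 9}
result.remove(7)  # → {8, 9}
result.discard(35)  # {8, 9}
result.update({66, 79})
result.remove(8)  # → {9, 66, 79}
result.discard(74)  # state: {9, 66, 79}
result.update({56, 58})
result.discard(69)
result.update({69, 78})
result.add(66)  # {9, 56, 58, 66, 69, 78, 79}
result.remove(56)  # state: {9, 58, 66, 69, 78, 79}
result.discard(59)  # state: {9, 58, 66, 69, 78, 79}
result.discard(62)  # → {9, 58, 66, 69, 78, 79}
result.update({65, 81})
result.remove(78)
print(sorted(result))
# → [9, 58, 65, 66, 69, 79, 81]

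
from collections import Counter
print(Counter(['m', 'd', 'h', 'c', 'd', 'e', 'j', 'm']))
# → Counter({'m': 2, 'd': 2, 'h': 1, 'c': 1, 'e': 1, 'j': 1})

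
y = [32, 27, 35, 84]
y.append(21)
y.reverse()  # [21, 84, 35, 27, 32]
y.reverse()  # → [32, 27, 35, 84, 21]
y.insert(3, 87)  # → [32, 27, 35, 87, 84, 21]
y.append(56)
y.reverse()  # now [56, 21, 84, 87, 35, 27, 32]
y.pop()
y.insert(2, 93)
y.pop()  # 27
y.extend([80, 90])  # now [56, 21, 93, 84, 87, 35, 80, 90]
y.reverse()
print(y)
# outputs [90, 80, 35, 87, 84, 93, 21, 56]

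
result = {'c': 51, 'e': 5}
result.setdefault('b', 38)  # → 38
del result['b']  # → {'c': 51, 'e': 5}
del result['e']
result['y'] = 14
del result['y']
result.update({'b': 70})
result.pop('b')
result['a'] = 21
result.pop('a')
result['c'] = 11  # {'c': 11}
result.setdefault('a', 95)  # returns 95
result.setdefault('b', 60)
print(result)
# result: {'c': 11, 'a': 95, 'b': 60}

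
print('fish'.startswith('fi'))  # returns True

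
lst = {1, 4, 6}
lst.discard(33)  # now {1, 4, 6}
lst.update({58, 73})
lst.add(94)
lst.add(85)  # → {1, 4, 6, 58, 73, 85, 94}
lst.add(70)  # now {1, 4, 6, 58, 70, 73, 85, 94}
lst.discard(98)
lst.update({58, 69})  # {1, 4, 6, 58, 69, 70, 73, 85, 94}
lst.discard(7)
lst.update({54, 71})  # {1, 4, 6, 54, 58, 69, 70, 71, 73, 85, 94}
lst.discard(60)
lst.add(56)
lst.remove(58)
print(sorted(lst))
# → [1, 4, 6, 54, 56, 69, 70, 71, 73, 85, 94]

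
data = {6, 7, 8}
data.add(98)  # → {6, 7, 8, 98}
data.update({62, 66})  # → {6, 7, 8, 62, 66, 98}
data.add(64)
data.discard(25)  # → {6, 7, 8, 62, 64, 66, 98}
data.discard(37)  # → {6, 7, 8, 62, 64, 66, 98}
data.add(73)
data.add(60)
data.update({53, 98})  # {6, 7, 8, 53, 60, 62, 64, 66, 73, 98}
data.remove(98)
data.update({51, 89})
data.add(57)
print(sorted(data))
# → [6, 7, 8, 51, 53, 57, 60, 62, 64, 66, 73, 89]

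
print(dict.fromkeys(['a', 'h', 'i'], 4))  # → {'a': 4, 'h': 4, 'i': 4}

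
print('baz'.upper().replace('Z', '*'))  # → BA*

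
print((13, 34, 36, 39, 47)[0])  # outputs 13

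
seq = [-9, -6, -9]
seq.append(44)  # [-9, -6, -9, 44]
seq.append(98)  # [-9, -6, -9, 44, 98]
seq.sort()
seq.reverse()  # [98, 44, -6, -9, -9]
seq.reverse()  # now [-9, -9, -6, 44, 98]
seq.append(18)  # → [-9, -9, -6, 44, 98, 18]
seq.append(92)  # [-9, -9, -6, 44, 98, 18, 92]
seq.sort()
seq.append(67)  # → [-9, -9, -6, 18, 44, 92, 98, 67]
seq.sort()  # [-9, -9, -6, 18, 44, 67, 92, 98]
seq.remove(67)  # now [-9, -9, -6, 18, 44, 92, 98]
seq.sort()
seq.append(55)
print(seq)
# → [-9, -9, -6, 18, 44, 92, 98, 55]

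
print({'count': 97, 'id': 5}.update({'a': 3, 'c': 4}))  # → None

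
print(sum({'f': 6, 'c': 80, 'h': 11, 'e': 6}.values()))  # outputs 103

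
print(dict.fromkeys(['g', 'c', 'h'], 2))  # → {'g': 2, 'c': 2, 'h': 2}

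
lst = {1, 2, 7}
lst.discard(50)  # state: {1, 2, 7}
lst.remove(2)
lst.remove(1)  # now {7}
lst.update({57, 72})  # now {7, 57, 72}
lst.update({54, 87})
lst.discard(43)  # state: {7, 54, 57, 72, 87}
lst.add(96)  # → {7, 54, 57, 72, 87, 96}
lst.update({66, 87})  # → {7, 54, 57, 66, 72, 87, 96}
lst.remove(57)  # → {7, 54, 66, 72, 87, 96}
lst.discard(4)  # {7, 54, 66, 72, 87, 96}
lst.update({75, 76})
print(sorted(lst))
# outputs [7, 54, 66, 72, 75, 76, 87, 96]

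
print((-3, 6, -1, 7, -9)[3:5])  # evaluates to (7, -9)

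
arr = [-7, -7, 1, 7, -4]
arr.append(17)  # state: [-7, -7, 1, 7, -4, 17]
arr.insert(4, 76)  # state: [-7, -7, 1, 7, 76, -4, 17]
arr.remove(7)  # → [-7, -7, 1, 76, -4, 17]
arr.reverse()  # [17, -4, 76, 1, -7, -7]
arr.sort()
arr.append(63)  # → [-7, -7, -4, 1, 17, 76, 63]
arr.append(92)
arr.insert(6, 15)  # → [-7, -7, -4, 1, 17, 76, 15, 63, 92]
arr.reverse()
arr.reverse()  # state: [-7, -7, -4, 1, 17, 76, 15, 63, 92]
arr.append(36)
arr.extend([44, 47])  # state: [-7, -7, -4, 1, 17, 76, 15, 63, 92, 36, 44, 47]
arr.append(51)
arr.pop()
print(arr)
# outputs [-7, -7, -4, 1, 17, 76, 15, 63, 92, 36, 44, 47]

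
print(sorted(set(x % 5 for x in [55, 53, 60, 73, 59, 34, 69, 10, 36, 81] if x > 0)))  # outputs [0, 1, 3, 4]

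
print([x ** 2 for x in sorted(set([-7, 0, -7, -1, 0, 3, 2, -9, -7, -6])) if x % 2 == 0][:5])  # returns [36, 0, 4]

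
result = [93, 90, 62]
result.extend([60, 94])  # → [93, 90, 62, 60, 94]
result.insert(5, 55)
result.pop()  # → 55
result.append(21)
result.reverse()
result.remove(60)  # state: [21, 94, 62, 90, 93]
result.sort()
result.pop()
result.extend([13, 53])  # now [21, 62, 90, 93, 13, 53]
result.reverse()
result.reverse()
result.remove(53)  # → [21, 62, 90, 93, 13]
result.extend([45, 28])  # [21, 62, 90, 93, 13, 45, 28]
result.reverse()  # [28, 45, 13, 93, 90, 62, 21]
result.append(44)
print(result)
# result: [28, 45, 13, 93, 90, 62, 21, 44]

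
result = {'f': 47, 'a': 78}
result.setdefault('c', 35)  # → 35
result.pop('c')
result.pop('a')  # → 78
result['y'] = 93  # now {'f': 47, 'y': 93}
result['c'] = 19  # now {'f': 47, 'y': 93, 'c': 19}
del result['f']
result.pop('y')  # 93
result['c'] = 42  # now {'c': 42}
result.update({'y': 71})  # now {'c': 42, 'y': 71}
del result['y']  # {'c': 42}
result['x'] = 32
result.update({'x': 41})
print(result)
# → {'c': 42, 'x': 41}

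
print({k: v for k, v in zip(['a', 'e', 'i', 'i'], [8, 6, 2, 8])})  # {'a': 8, 'e': 6, 'i': 8}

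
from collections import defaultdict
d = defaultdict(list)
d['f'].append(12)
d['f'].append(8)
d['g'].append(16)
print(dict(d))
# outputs {'f': [12, 8], 'g': [16]}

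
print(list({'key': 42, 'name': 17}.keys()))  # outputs ['key', 'name']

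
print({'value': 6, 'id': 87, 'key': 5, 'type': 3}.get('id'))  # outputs 87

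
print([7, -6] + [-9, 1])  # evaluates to [7, -6, -9, 1]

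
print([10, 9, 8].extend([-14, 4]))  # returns None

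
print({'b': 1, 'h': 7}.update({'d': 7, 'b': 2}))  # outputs None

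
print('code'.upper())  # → CODE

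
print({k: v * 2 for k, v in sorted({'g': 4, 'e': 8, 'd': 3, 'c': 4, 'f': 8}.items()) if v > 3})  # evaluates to {'c': 8, 'e': 16, 'f': 16, 'g': 8}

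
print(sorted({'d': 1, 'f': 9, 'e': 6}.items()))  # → [('d', 1), ('e', 6), ('f', 9)]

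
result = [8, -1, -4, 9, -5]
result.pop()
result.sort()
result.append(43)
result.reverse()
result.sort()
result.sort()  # [-4, -1, 8, 9, 43]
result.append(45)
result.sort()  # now [-4, -1, 8, 9, 43, 45]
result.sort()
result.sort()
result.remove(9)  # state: [-4, -1, 8, 43, 45]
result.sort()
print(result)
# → [-4, -1, 8, 43, 45]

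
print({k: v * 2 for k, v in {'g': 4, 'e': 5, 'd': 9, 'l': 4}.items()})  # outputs {'g': 8, 'e': 10, 'd': 18, 'l': 8}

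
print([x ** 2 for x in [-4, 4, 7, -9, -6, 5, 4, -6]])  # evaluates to [16, 16, 49, 81, 36, 25, 16, 36]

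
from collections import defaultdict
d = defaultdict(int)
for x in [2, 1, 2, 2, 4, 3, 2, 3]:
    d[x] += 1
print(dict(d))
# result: {2: 4, 1: 1, 4: 1, 3: 2}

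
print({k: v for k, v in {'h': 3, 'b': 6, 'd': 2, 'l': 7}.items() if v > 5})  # {'b': 6, 'l': 7}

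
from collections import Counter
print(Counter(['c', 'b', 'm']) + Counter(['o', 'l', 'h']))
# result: Counter({'c': 1, 'b': 1, 'm': 1, 'o': 1, 'l': 1, 'h': 1})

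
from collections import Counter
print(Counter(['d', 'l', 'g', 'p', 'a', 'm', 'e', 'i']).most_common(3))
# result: [('d', 1), ('l', 1), ('g', 1)]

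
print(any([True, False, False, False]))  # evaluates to True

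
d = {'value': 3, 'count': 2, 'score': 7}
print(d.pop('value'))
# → 3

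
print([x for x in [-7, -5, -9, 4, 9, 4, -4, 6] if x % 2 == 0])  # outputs [4, 4, -4, 6]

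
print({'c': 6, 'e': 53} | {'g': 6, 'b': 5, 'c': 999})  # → {'c': 999, 'e': 53, 'g': 6, 'b': 5}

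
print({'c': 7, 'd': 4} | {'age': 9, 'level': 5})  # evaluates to {'c': 7, 'd': 4, 'age': 9, 'level': 5}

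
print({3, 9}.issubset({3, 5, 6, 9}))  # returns True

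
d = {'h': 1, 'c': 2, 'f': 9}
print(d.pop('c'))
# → 2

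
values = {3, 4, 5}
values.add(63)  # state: {3, 4, 5, 63}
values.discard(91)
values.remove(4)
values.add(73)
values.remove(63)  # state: {3, 5, 73}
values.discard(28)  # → {3, 5, 73}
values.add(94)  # {3, 5, 73, 94}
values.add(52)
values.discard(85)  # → {3, 5, 52, 73, 94}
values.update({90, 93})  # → {3, 5, 52, 73, 90, 93, 94}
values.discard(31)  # {3, 5, 52, 73, 90, 93, 94}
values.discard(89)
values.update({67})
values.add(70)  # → {3, 5, 52, 67, 70, 73, 90, 93, 94}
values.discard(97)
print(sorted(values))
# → [3, 5, 52, 67, 70, 73, 90, 93, 94]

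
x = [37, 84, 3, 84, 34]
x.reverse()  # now [34, 84, 3, 84, 37]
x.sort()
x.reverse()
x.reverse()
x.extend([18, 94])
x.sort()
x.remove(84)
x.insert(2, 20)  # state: [3, 18, 20, 34, 37, 84, 94]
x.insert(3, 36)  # [3, 18, 20, 36, 34, 37, 84, 94]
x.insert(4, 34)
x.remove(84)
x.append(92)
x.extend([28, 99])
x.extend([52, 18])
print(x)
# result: [3, 18, 20, 36, 34, 34, 37, 94, 92, 28, 99, 52, 18]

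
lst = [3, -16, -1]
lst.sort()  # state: [-16, -1, 3]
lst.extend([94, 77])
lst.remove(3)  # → [-16, -1, 94, 77]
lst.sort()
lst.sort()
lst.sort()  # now [-16, -1, 77, 94]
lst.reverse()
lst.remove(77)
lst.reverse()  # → [-16, -1, 94]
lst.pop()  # 94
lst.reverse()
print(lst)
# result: [-1, -16]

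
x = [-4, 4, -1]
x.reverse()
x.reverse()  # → [-4, 4, -1]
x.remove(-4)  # [4, -1]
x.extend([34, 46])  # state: [4, -1, 34, 46]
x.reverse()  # [46, 34, -1, 4]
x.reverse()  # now [4, -1, 34, 46]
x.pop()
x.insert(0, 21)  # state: [21, 4, -1, 34]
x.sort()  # [-1, 4, 21, 34]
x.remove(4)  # [-1, 21, 34]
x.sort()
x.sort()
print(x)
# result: [-1, 21, 34]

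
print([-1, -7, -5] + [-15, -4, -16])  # [-1, -7, -5, -15, -4, -16]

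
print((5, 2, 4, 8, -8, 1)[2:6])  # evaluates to (4, 8, -8, 1)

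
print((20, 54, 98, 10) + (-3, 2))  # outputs (20, 54, 98, 10, -3, 2)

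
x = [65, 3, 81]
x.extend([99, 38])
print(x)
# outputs [65, 3, 81, 99, 38]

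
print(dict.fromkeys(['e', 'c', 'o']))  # {'e': None, 'c': None, 'o': None}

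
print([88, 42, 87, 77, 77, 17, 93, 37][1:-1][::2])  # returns [42, 77, 17]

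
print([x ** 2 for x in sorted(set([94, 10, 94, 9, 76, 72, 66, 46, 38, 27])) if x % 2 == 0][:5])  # [100, 1444, 2116, 4356, 5184]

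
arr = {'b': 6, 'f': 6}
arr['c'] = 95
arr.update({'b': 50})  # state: {'b': 50, 'f': 6, 'c': 95}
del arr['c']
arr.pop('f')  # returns 6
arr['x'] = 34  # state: {'b': 50, 'x': 34}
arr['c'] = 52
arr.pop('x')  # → 34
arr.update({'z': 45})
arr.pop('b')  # 50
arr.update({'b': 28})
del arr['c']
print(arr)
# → {'z': 45, 'b': 28}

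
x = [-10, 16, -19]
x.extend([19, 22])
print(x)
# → [-10, 16, -19, 19, 22]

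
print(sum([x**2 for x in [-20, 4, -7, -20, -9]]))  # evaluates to 946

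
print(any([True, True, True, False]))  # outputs True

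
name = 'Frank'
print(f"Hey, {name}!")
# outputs Hey, Frank!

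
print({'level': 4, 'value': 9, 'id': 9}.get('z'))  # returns None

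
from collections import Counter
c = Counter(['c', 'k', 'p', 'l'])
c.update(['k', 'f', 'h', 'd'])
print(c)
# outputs Counter({'k': 2, 'c': 1, 'p': 1, 'l': 1, 'f': 1, 'h': 1, 'd': 1})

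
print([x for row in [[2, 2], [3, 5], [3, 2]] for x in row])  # [2, 2, 3, 5, 3, 2]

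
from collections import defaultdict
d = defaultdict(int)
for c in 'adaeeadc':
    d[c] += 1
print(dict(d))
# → {'a': 3, 'd': 2, 'e': 2, 'c': 1}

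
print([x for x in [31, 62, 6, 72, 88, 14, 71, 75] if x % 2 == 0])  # [62, 6, 72, 88, 14]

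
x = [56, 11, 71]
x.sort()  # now [11, 56, 71]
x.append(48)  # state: [11, 56, 71, 48]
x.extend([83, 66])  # [11, 56, 71, 48, 83, 66]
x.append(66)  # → [11, 56, 71, 48, 83, 66, 66]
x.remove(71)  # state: [11, 56, 48, 83, 66, 66]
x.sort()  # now [11, 48, 56, 66, 66, 83]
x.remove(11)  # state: [48, 56, 66, 66, 83]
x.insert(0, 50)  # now [50, 48, 56, 66, 66, 83]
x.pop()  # 83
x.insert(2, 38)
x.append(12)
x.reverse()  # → [12, 66, 66, 56, 38, 48, 50]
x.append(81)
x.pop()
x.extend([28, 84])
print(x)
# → [12, 66, 66, 56, 38, 48, 50, 28, 84]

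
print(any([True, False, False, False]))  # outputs True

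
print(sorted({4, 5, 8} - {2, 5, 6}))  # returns [4, 8]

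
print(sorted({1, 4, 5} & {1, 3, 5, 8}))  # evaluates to [1, 5]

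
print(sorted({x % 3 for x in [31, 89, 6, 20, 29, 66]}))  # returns [0, 1, 2]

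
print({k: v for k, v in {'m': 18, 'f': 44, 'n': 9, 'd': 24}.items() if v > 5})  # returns {'m': 18, 'f': 44, 'n': 9, 'd': 24}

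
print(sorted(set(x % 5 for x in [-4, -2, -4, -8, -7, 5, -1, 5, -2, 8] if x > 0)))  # [0, 3]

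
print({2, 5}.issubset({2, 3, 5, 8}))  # True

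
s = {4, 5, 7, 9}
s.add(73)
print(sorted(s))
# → [4, 5, 7, 9, 73]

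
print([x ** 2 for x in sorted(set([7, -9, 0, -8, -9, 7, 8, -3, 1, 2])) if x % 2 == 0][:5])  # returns [64, 0, 4, 64]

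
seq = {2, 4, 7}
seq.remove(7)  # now {2, 4}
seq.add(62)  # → {2, 4, 62}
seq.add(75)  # {2, 4, 62, 75}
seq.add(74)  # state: {2, 4, 62, 74, 75}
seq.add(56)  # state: {2, 4, 56, 62, 74, 75}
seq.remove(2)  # {4, 56, 62, 74, 75}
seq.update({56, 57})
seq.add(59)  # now {4, 56, 57, 59, 62, 74, 75}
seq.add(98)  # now {4, 56, 57, 59, 62, 74, 75, 98}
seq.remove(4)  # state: {56, 57, 59, 62, 74, 75, 98}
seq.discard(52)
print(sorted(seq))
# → [56, 57, 59, 62, 74, 75, 98]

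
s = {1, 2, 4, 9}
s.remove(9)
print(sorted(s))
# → [1, 2, 4]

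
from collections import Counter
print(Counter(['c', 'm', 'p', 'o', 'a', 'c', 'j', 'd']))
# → Counter({'c': 2, 'm': 1, 'p': 1, 'o': 1, 'a': 1, 'j': 1, 'd': 1})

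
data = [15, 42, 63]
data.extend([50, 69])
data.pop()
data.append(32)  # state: [15, 42, 63, 50, 32]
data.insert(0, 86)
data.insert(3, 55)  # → [86, 15, 42, 55, 63, 50, 32]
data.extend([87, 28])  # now [86, 15, 42, 55, 63, 50, 32, 87, 28]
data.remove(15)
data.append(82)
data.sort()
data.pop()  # 87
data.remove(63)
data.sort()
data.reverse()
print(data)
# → [86, 82, 55, 50, 42, 32, 28]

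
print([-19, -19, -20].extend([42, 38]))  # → None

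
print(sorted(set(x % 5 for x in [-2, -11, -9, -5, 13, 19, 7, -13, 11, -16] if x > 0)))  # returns [1, 2, 3, 4]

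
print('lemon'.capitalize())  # Lemon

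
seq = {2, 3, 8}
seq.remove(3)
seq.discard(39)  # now {2, 8}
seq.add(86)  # {2, 8, 86}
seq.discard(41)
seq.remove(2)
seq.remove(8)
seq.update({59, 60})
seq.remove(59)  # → {60, 86}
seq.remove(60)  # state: {86}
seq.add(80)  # {80, 86}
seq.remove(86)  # {80}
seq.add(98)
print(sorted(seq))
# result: [80, 98]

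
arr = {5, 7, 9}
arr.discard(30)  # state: {5, 7, 9}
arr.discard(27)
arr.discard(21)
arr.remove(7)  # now {5, 9}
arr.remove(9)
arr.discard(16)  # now {5}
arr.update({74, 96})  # {5, 74, 96}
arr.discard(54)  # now {5, 74, 96}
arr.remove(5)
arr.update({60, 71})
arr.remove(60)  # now {71, 74, 96}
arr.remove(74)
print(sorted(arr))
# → [71, 96]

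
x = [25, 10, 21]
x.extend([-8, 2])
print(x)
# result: [25, 10, 21, -8, 2]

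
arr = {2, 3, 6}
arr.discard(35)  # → {2, 3, 6}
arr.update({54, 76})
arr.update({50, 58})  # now {2, 3, 6, 50, 54, 58, 76}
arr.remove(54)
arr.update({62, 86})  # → {2, 3, 6, 50, 58, 62, 76, 86}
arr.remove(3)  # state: {2, 6, 50, 58, 62, 76, 86}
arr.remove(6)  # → {2, 50, 58, 62, 76, 86}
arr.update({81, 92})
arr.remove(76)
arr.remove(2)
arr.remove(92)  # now {50, 58, 62, 81, 86}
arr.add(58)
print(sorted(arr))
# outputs [50, 58, 62, 81, 86]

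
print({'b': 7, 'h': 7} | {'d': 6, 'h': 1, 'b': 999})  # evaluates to {'b': 999, 'h': 1, 'd': 6}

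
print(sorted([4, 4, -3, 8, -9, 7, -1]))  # [-9, -3, -1, 4, 4, 7, 8]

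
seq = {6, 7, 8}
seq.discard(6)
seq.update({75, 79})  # {7, 8, 75, 79}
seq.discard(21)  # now {7, 8, 75, 79}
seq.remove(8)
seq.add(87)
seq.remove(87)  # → {7, 75, 79}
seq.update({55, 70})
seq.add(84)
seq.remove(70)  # {7, 55, 75, 79, 84}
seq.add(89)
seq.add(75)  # {7, 55, 75, 79, 84, 89}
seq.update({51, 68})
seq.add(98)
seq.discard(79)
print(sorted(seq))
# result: [7, 51, 55, 68, 75, 84, 89, 98]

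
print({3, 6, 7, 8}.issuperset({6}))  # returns True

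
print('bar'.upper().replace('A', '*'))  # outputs B*R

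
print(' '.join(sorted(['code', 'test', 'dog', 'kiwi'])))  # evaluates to code dog kiwi test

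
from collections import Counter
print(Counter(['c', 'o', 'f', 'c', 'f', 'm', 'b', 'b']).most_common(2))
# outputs [('c', 2), ('f', 2)]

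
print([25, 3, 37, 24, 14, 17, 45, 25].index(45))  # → 6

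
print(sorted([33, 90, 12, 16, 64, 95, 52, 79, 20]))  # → [12, 16, 20, 33, 52, 64, 79, 90, 95]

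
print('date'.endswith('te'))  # True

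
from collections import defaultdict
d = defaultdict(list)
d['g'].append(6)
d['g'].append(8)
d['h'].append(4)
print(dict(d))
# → {'g': [6, 8], 'h': [4]}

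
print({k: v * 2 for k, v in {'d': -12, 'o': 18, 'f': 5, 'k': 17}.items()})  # {'d': -24, 'o': 36, 'f': 10, 'k': 34}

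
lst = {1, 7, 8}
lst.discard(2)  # {1, 7, 8}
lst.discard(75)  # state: {1, 7, 8}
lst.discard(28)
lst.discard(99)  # {1, 7, 8}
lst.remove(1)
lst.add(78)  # {7, 8, 78}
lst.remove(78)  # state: {7, 8}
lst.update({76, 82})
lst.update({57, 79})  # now {7, 8, 57, 76, 79, 82}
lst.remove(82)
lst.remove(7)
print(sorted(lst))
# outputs [8, 57, 76, 79]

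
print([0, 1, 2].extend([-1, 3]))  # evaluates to None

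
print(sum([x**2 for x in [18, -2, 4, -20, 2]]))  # 748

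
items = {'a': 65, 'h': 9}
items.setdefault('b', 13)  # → 13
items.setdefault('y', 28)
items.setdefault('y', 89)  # 28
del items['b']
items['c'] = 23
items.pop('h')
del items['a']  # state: {'y': 28, 'c': 23}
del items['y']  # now {'c': 23}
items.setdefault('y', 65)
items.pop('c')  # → 23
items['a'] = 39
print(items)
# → {'y': 65, 'a': 39}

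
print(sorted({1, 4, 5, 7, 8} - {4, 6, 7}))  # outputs [1, 5, 8]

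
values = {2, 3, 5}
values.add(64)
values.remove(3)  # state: {2, 5, 64}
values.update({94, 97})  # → {2, 5, 64, 94, 97}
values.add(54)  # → {2, 5, 54, 64, 94, 97}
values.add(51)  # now {2, 5, 51, 54, 64, 94, 97}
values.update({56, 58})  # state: {2, 5, 51, 54, 56, 58, 64, 94, 97}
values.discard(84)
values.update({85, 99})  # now {2, 5, 51, 54, 56, 58, 64, 85, 94, 97, 99}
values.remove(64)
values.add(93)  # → {2, 5, 51, 54, 56, 58, 85, 93, 94, 97, 99}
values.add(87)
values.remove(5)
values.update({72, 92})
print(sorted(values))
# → [2, 51, 54, 56, 58, 72, 85, 87, 92, 93, 94, 97, 99]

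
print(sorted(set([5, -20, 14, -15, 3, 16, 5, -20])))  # [-20, -15, 3, 5, 14, 16]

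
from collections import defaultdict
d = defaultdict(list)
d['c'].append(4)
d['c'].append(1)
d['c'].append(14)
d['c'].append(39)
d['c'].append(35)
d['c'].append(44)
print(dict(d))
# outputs {'c': [4, 1, 14, 39, 35, 44]}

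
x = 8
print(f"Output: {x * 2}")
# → Output: 16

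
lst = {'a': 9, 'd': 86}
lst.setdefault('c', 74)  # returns 74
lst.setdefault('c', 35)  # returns 74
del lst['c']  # {'a': 9, 'd': 86}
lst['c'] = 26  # {'a': 9, 'd': 86, 'c': 26}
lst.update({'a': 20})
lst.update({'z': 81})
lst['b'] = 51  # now {'a': 20, 'd': 86, 'c': 26, 'z': 81, 'b': 51}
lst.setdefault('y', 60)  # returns 60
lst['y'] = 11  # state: {'a': 20, 'd': 86, 'c': 26, 'z': 81, 'b': 51, 'y': 11}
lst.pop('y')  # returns 11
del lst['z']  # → {'a': 20, 'd': 86, 'c': 26, 'b': 51}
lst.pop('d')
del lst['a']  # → {'c': 26, 'b': 51}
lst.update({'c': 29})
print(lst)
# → {'c': 29, 'b': 51}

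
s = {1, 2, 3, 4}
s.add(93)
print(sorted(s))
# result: [1, 2, 3, 4, 93]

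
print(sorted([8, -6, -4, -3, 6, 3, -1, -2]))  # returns [-6, -4, -3, -2, -1, 3, 6, 8]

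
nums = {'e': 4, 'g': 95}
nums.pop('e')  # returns 4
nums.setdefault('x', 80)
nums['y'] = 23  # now {'g': 95, 'x': 80, 'y': 23}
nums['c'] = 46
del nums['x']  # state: {'g': 95, 'y': 23, 'c': 46}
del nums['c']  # {'g': 95, 'y': 23}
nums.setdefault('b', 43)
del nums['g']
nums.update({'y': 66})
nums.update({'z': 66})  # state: {'y': 66, 'b': 43, 'z': 66}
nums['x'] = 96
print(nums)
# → {'y': 66, 'b': 43, 'z': 66, 'x': 96}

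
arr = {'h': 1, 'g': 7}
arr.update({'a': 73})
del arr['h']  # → {'g': 7, 'a': 73}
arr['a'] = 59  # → {'g': 7, 'a': 59}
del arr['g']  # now {'a': 59}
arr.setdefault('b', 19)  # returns 19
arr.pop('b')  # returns 19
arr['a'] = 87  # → {'a': 87}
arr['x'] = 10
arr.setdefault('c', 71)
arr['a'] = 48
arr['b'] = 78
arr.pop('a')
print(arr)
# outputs {'x': 10, 'c': 71, 'b': 78}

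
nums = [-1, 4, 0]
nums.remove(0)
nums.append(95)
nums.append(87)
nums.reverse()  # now [87, 95, 4, -1]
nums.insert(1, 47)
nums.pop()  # -1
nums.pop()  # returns 4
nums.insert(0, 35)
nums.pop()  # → 95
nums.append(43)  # [35, 87, 47, 43]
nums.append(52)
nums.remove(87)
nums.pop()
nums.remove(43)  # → [35, 47]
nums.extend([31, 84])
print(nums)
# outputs [35, 47, 31, 84]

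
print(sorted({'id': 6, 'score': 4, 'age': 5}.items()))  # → [('age', 5), ('id', 6), ('score', 4)]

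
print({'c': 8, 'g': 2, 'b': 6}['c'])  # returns 8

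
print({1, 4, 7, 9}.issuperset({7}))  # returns True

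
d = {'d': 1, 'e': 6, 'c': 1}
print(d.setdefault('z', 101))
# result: 101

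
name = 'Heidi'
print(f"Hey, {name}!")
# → Hey, Heidi!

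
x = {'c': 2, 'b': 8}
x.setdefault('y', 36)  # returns 36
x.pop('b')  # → 8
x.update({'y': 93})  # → {'c': 2, 'y': 93}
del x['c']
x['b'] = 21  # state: {'y': 93, 'b': 21}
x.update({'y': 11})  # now {'y': 11, 'b': 21}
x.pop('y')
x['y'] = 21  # {'b': 21, 'y': 21}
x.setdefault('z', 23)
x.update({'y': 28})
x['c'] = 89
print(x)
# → {'b': 21, 'y': 28, 'z': 23, 'c': 89}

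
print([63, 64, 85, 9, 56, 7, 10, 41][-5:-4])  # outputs [9]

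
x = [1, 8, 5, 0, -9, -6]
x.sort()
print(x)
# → [-9, -6, 0, 1, 5, 8]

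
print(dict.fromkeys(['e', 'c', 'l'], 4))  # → {'e': 4, 'c': 4, 'l': 4}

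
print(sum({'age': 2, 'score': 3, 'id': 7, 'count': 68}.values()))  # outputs 80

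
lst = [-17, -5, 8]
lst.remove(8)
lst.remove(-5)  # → [-17]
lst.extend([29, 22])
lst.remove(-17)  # [29, 22]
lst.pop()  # 22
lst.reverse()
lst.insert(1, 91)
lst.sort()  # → [29, 91]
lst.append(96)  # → [29, 91, 96]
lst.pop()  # 96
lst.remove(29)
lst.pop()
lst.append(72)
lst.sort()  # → [72]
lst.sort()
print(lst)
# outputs [72]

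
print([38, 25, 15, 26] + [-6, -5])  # [38, 25, 15, 26, -6, -5]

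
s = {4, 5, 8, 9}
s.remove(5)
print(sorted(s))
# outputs [4, 8, 9]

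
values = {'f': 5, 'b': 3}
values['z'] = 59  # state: {'f': 5, 'b': 3, 'z': 59}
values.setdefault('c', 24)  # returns 24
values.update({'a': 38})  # {'f': 5, 'b': 3, 'z': 59, 'c': 24, 'a': 38}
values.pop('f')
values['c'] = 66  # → {'b': 3, 'z': 59, 'c': 66, 'a': 38}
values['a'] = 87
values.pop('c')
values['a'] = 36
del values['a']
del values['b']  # {'z': 59}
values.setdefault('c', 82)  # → 82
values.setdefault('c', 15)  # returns 82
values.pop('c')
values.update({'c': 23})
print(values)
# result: {'z': 59, 'c': 23}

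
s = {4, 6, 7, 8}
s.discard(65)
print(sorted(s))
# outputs [4, 6, 7, 8]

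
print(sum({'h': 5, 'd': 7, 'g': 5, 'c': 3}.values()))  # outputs 20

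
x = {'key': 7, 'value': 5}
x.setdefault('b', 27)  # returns 27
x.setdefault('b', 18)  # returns 27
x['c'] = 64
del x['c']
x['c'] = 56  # {'key': 7, 'value': 5, 'b': 27, 'c': 56}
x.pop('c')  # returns 56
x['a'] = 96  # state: {'key': 7, 'value': 5, 'b': 27, 'a': 96}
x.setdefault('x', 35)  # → 35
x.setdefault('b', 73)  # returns 27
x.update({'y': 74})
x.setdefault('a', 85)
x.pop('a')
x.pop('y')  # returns 74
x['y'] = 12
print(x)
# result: {'key': 7, 'value': 5, 'b': 27, 'x': 35, 'y': 12}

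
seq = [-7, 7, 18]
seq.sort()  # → [-7, 7, 18]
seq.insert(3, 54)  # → [-7, 7, 18, 54]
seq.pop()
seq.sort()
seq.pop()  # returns 18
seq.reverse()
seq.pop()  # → -7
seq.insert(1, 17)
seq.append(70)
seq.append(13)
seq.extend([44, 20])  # [7, 17, 70, 13, 44, 20]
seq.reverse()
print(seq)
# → [20, 44, 13, 70, 17, 7]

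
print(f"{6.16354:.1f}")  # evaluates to 6.2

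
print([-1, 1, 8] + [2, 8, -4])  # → [-1, 1, 8, 2, 8, -4]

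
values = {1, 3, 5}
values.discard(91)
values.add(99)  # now {1, 3, 5, 99}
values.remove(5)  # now {1, 3, 99}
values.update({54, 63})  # {1, 3, 54, 63, 99}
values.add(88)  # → {1, 3, 54, 63, 88, 99}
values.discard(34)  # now {1, 3, 54, 63, 88, 99}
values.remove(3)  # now {1, 54, 63, 88, 99}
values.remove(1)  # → {54, 63, 88, 99}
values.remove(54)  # {63, 88, 99}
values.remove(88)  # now {63, 99}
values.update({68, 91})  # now {63, 68, 91, 99}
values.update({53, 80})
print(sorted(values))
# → [53, 63, 68, 80, 91, 99]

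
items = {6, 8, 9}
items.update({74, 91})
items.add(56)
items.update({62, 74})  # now {6, 8, 9, 56, 62, 74, 91}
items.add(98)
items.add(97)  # {6, 8, 9, 56, 62, 74, 91, 97, 98}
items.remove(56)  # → {6, 8, 9, 62, 74, 91, 97, 98}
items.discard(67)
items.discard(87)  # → {6, 8, 9, 62, 74, 91, 97, 98}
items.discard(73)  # {6, 8, 9, 62, 74, 91, 97, 98}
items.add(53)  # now {6, 8, 9, 53, 62, 74, 91, 97, 98}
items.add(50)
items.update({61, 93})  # {6, 8, 9, 50, 53, 61, 62, 74, 91, 93, 97, 98}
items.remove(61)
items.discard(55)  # {6, 8, 9, 50, 53, 62, 74, 91, 93, 97, 98}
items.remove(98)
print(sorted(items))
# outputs [6, 8, 9, 50, 53, 62, 74, 91, 93, 97]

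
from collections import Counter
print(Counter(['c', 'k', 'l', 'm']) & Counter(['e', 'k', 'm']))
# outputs Counter({'k': 1, 'm': 1})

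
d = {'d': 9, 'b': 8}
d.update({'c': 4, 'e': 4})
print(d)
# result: {'d': 9, 'b': 8, 'c': 4, 'e': 4}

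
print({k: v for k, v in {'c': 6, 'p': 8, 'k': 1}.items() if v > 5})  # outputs {'c': 6, 'p': 8}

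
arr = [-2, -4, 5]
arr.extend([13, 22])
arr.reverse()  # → [22, 13, 5, -4, -2]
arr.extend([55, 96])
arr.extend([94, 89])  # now [22, 13, 5, -4, -2, 55, 96, 94, 89]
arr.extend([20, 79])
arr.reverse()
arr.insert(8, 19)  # [79, 20, 89, 94, 96, 55, -2, -4, 19, 5, 13, 22]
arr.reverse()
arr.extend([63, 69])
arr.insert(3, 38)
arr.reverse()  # [69, 63, 79, 20, 89, 94, 96, 55, -2, -4, 19, 38, 5, 13, 22]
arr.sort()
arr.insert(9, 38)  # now [-4, -2, 5, 13, 19, 20, 22, 38, 55, 38, 63, 69, 79, 89, 94, 96]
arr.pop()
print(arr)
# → [-4, -2, 5, 13, 19, 20, 22, 38, 55, 38, 63, 69, 79, 89, 94]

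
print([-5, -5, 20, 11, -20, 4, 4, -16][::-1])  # [-16, 4, 4, -20, 11, 20, -5, -5]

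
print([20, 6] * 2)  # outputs [20, 6, 20, 6]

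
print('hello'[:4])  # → hell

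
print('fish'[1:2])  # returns i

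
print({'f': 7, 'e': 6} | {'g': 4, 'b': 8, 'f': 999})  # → {'f': 999, 'e': 6, 'g': 4, 'b': 8}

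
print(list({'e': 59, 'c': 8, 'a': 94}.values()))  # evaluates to [59, 8, 94]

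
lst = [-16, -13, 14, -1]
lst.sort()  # [-16, -13, -1, 14]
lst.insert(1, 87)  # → [-16, 87, -13, -1, 14]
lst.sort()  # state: [-16, -13, -1, 14, 87]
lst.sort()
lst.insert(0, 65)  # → [65, -16, -13, -1, 14, 87]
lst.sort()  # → [-16, -13, -1, 14, 65, 87]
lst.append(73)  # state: [-16, -13, -1, 14, 65, 87, 73]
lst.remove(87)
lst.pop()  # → 73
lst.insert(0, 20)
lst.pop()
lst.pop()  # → 14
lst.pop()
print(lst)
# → [20, -16, -13]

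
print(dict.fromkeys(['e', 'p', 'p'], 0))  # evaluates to {'e': 0, 'p': 0}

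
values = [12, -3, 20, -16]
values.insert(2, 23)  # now [12, -3, 23, 20, -16]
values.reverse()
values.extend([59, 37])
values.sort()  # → [-16, -3, 12, 20, 23, 37, 59]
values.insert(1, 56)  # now [-16, 56, -3, 12, 20, 23, 37, 59]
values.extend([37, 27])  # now [-16, 56, -3, 12, 20, 23, 37, 59, 37, 27]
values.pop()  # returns 27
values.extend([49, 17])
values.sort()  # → [-16, -3, 12, 17, 20, 23, 37, 37, 49, 56, 59]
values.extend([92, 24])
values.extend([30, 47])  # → [-16, -3, 12, 17, 20, 23, 37, 37, 49, 56, 59, 92, 24, 30, 47]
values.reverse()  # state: [47, 30, 24, 92, 59, 56, 49, 37, 37, 23, 20, 17, 12, -3, -16]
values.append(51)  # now [47, 30, 24, 92, 59, 56, 49, 37, 37, 23, 20, 17, 12, -3, -16, 51]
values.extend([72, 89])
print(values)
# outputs [47, 30, 24, 92, 59, 56, 49, 37, 37, 23, 20, 17, 12, -3, -16, 51, 72, 89]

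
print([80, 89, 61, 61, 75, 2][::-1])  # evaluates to [2, 75, 61, 61, 89, 80]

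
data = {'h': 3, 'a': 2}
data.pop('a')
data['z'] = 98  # {'h': 3, 'z': 98}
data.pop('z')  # 98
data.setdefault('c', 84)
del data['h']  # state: {'c': 84}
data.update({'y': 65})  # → {'c': 84, 'y': 65}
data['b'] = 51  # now {'c': 84, 'y': 65, 'b': 51}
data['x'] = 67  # {'c': 84, 'y': 65, 'b': 51, 'x': 67}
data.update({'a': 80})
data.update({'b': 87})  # {'c': 84, 'y': 65, 'b': 87, 'x': 67, 'a': 80}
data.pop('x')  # 67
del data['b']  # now {'c': 84, 'y': 65, 'a': 80}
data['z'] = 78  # {'c': 84, 'y': 65, 'a': 80, 'z': 78}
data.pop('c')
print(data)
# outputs {'y': 65, 'a': 80, 'z': 78}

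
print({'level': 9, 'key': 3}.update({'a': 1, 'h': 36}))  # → None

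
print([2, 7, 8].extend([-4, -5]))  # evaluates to None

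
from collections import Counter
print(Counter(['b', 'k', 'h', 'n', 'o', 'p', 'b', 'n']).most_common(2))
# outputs [('b', 2), ('n', 2)]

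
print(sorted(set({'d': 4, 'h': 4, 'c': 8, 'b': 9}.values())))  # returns [4, 8, 9]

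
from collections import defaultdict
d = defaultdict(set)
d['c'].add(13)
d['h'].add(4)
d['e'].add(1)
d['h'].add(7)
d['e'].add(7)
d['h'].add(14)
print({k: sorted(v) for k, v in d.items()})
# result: {'c': [13], 'h': [4, 7, 14], 'e': [1, 7]}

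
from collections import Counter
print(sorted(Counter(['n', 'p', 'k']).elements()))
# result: ['k', 'n', 'p']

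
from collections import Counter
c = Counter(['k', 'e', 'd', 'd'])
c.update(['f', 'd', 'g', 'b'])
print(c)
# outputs Counter({'d': 3, 'k': 1, 'e': 1, 'f': 1, 'g': 1, 'b': 1})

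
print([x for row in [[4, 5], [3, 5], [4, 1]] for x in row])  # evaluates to [4, 5, 3, 5, 4, 1]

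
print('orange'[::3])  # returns on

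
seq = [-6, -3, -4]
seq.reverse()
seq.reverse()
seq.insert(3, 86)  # [-6, -3, -4, 86]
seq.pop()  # 86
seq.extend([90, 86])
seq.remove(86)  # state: [-6, -3, -4, 90]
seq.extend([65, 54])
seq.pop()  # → 54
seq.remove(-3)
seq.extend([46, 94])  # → [-6, -4, 90, 65, 46, 94]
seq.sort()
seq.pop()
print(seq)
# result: [-6, -4, 46, 65, 90]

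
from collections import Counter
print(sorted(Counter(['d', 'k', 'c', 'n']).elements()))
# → ['c', 'd', 'k', 'n']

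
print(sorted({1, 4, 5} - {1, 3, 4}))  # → [5]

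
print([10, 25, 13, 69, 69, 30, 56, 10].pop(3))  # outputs 69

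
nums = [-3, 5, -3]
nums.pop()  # -3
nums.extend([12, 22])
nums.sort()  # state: [-3, 5, 12, 22]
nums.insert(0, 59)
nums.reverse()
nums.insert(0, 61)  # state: [61, 22, 12, 5, -3, 59]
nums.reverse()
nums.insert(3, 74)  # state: [59, -3, 5, 74, 12, 22, 61]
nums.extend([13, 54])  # [59, -3, 5, 74, 12, 22, 61, 13, 54]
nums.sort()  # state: [-3, 5, 12, 13, 22, 54, 59, 61, 74]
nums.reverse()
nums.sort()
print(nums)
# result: [-3, 5, 12, 13, 22, 54, 59, 61, 74]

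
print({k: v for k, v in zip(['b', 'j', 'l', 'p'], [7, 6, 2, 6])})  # {'b': 7, 'j': 6, 'l': 2, 'p': 6}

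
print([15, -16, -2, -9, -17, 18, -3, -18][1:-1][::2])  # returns [-16, -9, 18]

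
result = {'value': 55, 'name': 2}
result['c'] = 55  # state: {'value': 55, 'name': 2, 'c': 55}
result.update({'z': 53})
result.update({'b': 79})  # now {'value': 55, 'name': 2, 'c': 55, 'z': 53, 'b': 79}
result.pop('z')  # 53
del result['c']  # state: {'value': 55, 'name': 2, 'b': 79}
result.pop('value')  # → 55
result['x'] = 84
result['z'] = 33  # {'name': 2, 'b': 79, 'x': 84, 'z': 33}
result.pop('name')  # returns 2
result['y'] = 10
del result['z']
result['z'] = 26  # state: {'b': 79, 'x': 84, 'y': 10, 'z': 26}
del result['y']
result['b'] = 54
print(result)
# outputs {'b': 54, 'x': 84, 'z': 26}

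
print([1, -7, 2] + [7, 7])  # [1, -7, 2, 7, 7]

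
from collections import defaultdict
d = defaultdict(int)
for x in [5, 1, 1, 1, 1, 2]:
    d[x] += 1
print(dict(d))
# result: {5: 1, 1: 4, 2: 1}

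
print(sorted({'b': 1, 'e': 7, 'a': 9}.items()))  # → [('a', 9), ('b', 1), ('e', 7)]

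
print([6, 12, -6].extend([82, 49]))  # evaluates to None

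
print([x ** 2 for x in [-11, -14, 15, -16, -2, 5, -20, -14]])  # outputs [121, 196, 225, 256, 4, 25, 400, 196]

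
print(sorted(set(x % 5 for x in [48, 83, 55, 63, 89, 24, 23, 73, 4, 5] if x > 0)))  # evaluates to [0, 3, 4]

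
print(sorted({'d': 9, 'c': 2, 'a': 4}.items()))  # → [('a', 4), ('c', 2), ('d', 9)]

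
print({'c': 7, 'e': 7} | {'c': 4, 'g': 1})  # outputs {'c': 4, 'e': 7, 'g': 1}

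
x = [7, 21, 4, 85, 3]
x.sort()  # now [3, 4, 7, 21, 85]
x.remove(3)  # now [4, 7, 21, 85]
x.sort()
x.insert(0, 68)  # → [68, 4, 7, 21, 85]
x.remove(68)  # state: [4, 7, 21, 85]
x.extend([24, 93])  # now [4, 7, 21, 85, 24, 93]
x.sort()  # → [4, 7, 21, 24, 85, 93]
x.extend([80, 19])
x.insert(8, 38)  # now [4, 7, 21, 24, 85, 93, 80, 19, 38]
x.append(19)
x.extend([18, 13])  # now [4, 7, 21, 24, 85, 93, 80, 19, 38, 19, 18, 13]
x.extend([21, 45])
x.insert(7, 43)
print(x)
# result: [4, 7, 21, 24, 85, 93, 80, 43, 19, 38, 19, 18, 13, 21, 45]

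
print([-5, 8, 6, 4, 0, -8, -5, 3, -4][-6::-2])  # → [4, 8]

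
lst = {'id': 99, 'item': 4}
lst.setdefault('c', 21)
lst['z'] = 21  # {'id': 99, 'item': 4, 'c': 21, 'z': 21}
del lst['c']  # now {'id': 99, 'item': 4, 'z': 21}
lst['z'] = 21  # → {'id': 99, 'item': 4, 'z': 21}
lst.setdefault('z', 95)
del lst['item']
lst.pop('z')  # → 21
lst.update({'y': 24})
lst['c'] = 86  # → {'id': 99, 'y': 24, 'c': 86}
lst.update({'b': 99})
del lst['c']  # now {'id': 99, 'y': 24, 'b': 99}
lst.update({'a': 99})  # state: {'id': 99, 'y': 24, 'b': 99, 'a': 99}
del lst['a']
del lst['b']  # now {'id': 99, 'y': 24}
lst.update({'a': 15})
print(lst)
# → {'id': 99, 'y': 24, 'a': 15}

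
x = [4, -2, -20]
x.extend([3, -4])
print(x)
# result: [4, -2, -20, 3, -4]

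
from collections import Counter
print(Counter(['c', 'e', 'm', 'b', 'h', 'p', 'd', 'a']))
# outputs Counter({'c': 1, 'e': 1, 'm': 1, 'b': 1, 'h': 1, 'p': 1, 'd': 1, 'a': 1})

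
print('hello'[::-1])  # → olleh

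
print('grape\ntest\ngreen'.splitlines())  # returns ['grape', 'test', 'green']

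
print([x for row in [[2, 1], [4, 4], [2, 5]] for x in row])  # [2, 1, 4, 4, 2, 5]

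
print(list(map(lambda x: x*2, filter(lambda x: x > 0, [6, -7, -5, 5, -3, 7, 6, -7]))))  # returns [12, 10, 14, 12]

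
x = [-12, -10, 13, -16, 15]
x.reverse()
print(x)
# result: [15, -16, 13, -10, -12]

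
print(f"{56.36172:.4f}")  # 56.3617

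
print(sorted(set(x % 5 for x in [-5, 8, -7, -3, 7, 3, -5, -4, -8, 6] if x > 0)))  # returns [1, 2, 3]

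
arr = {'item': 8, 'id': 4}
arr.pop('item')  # 8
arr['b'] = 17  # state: {'id': 4, 'b': 17}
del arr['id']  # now {'b': 17}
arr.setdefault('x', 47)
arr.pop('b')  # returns 17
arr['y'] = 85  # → {'x': 47, 'y': 85}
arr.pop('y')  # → 85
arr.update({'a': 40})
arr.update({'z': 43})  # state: {'x': 47, 'a': 40, 'z': 43}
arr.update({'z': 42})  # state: {'x': 47, 'a': 40, 'z': 42}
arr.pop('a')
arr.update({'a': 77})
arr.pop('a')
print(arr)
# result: {'x': 47, 'z': 42}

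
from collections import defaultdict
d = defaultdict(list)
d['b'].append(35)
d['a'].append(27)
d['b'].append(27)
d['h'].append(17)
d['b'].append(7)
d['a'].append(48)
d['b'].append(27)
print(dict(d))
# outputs {'b': [35, 27, 7, 27], 'a': [27, 48], 'h': [17]}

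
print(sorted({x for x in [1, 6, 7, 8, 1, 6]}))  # [1, 6, 7, 8]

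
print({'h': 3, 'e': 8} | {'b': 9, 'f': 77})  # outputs {'h': 3, 'e': 8, 'b': 9, 'f': 77}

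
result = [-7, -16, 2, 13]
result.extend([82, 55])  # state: [-7, -16, 2, 13, 82, 55]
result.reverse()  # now [55, 82, 13, 2, -16, -7]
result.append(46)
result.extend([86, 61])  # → [55, 82, 13, 2, -16, -7, 46, 86, 61]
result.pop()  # 61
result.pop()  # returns 86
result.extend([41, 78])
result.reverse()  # [78, 41, 46, -7, -16, 2, 13, 82, 55]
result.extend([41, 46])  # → [78, 41, 46, -7, -16, 2, 13, 82, 55, 41, 46]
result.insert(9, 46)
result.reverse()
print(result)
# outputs [46, 41, 46, 55, 82, 13, 2, -16, -7, 46, 41, 78]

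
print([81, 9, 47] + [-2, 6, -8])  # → [81, 9, 47, -2, 6, -8]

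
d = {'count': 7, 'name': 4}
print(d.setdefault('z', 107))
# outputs 107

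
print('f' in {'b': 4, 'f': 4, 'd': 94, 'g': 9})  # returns True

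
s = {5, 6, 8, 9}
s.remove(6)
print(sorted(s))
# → [5, 8, 9]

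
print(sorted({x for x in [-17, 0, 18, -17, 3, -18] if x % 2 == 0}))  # [-18, 0, 18]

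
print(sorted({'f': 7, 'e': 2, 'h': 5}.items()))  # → [('e', 2), ('f', 7), ('h', 5)]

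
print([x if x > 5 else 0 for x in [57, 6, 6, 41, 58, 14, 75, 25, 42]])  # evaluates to [57, 6, 6, 41, 58, 14, 75, 25, 42]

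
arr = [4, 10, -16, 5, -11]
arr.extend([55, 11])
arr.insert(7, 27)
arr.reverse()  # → [27, 11, 55, -11, 5, -16, 10, 4]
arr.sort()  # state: [-16, -11, 4, 5, 10, 11, 27, 55]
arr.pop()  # 55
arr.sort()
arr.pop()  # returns 27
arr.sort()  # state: [-16, -11, 4, 5, 10, 11]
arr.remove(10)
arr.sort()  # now [-16, -11, 4, 5, 11]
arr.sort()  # [-16, -11, 4, 5, 11]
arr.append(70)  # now [-16, -11, 4, 5, 11, 70]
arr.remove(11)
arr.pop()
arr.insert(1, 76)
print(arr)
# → [-16, 76, -11, 4, 5]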